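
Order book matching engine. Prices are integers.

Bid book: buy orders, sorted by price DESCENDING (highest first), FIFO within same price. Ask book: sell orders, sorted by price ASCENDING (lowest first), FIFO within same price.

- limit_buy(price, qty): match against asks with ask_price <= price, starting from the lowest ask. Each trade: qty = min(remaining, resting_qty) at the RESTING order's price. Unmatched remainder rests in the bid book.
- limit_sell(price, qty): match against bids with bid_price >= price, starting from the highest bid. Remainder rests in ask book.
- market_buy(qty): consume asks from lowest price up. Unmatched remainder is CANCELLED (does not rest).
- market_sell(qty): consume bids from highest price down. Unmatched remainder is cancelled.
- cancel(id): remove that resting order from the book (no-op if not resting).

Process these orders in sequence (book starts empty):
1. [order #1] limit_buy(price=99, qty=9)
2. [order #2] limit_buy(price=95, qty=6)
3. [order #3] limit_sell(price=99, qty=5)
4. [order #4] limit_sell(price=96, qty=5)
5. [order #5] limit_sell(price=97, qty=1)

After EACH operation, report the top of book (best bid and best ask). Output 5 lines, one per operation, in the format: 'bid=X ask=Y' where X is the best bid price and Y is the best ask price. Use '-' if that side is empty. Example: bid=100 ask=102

Answer: bid=99 ask=-
bid=99 ask=-
bid=99 ask=-
bid=95 ask=96
bid=95 ask=96

Derivation:
After op 1 [order #1] limit_buy(price=99, qty=9): fills=none; bids=[#1:9@99] asks=[-]
After op 2 [order #2] limit_buy(price=95, qty=6): fills=none; bids=[#1:9@99 #2:6@95] asks=[-]
After op 3 [order #3] limit_sell(price=99, qty=5): fills=#1x#3:5@99; bids=[#1:4@99 #2:6@95] asks=[-]
After op 4 [order #4] limit_sell(price=96, qty=5): fills=#1x#4:4@99; bids=[#2:6@95] asks=[#4:1@96]
After op 5 [order #5] limit_sell(price=97, qty=1): fills=none; bids=[#2:6@95] asks=[#4:1@96 #5:1@97]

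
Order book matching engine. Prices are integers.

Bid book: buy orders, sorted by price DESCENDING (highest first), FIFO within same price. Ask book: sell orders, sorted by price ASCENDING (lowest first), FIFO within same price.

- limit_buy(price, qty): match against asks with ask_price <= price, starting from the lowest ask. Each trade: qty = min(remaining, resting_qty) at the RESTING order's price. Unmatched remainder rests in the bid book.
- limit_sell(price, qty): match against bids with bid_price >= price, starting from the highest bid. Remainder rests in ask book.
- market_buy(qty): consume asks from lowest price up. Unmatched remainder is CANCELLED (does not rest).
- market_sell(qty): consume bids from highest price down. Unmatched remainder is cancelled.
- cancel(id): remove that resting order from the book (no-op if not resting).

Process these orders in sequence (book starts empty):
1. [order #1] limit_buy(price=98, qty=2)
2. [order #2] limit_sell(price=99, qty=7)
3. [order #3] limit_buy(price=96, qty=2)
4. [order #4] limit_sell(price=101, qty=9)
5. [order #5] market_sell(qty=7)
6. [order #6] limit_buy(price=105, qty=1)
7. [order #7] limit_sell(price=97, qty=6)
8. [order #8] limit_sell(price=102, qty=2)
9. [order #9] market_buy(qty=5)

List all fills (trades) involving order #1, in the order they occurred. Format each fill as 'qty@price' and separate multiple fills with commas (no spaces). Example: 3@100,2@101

Answer: 2@98

Derivation:
After op 1 [order #1] limit_buy(price=98, qty=2): fills=none; bids=[#1:2@98] asks=[-]
After op 2 [order #2] limit_sell(price=99, qty=7): fills=none; bids=[#1:2@98] asks=[#2:7@99]
After op 3 [order #3] limit_buy(price=96, qty=2): fills=none; bids=[#1:2@98 #3:2@96] asks=[#2:7@99]
After op 4 [order #4] limit_sell(price=101, qty=9): fills=none; bids=[#1:2@98 #3:2@96] asks=[#2:7@99 #4:9@101]
After op 5 [order #5] market_sell(qty=7): fills=#1x#5:2@98 #3x#5:2@96; bids=[-] asks=[#2:7@99 #4:9@101]
After op 6 [order #6] limit_buy(price=105, qty=1): fills=#6x#2:1@99; bids=[-] asks=[#2:6@99 #4:9@101]
After op 7 [order #7] limit_sell(price=97, qty=6): fills=none; bids=[-] asks=[#7:6@97 #2:6@99 #4:9@101]
After op 8 [order #8] limit_sell(price=102, qty=2): fills=none; bids=[-] asks=[#7:6@97 #2:6@99 #4:9@101 #8:2@102]
After op 9 [order #9] market_buy(qty=5): fills=#9x#7:5@97; bids=[-] asks=[#7:1@97 #2:6@99 #4:9@101 #8:2@102]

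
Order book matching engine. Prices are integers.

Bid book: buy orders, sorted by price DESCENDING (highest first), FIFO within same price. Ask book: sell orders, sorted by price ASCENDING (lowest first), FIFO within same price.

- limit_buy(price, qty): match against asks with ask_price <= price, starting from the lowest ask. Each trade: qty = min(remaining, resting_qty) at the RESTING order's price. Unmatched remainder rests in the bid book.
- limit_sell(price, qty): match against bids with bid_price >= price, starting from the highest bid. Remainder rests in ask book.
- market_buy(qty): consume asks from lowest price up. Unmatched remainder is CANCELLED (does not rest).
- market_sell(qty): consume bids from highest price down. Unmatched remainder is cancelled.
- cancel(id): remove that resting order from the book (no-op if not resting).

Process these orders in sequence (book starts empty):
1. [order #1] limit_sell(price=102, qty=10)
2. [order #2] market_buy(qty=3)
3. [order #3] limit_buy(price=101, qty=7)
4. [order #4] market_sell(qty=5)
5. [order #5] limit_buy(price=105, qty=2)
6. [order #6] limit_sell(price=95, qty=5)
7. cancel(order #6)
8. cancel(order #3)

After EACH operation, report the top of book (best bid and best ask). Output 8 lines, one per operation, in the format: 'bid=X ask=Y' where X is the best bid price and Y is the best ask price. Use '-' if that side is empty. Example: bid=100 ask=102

Answer: bid=- ask=102
bid=- ask=102
bid=101 ask=102
bid=101 ask=102
bid=101 ask=102
bid=- ask=95
bid=- ask=102
bid=- ask=102

Derivation:
After op 1 [order #1] limit_sell(price=102, qty=10): fills=none; bids=[-] asks=[#1:10@102]
After op 2 [order #2] market_buy(qty=3): fills=#2x#1:3@102; bids=[-] asks=[#1:7@102]
After op 3 [order #3] limit_buy(price=101, qty=7): fills=none; bids=[#3:7@101] asks=[#1:7@102]
After op 4 [order #4] market_sell(qty=5): fills=#3x#4:5@101; bids=[#3:2@101] asks=[#1:7@102]
After op 5 [order #5] limit_buy(price=105, qty=2): fills=#5x#1:2@102; bids=[#3:2@101] asks=[#1:5@102]
After op 6 [order #6] limit_sell(price=95, qty=5): fills=#3x#6:2@101; bids=[-] asks=[#6:3@95 #1:5@102]
After op 7 cancel(order #6): fills=none; bids=[-] asks=[#1:5@102]
After op 8 cancel(order #3): fills=none; bids=[-] asks=[#1:5@102]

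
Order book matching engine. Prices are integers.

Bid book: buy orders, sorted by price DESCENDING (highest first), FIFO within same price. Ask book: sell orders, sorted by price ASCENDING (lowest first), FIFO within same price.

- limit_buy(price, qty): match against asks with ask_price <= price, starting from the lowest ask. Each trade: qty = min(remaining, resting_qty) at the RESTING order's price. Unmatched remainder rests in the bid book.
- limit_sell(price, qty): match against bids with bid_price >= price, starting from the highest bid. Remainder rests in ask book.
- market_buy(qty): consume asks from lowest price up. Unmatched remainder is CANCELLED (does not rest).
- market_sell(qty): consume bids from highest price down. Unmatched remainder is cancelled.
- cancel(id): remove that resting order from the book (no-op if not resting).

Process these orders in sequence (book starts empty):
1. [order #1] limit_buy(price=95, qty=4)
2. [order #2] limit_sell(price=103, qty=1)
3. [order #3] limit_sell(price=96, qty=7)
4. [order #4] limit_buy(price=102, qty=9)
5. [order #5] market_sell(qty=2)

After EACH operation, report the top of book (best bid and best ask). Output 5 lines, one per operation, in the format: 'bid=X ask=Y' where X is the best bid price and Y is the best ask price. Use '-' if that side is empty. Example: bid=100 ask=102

Answer: bid=95 ask=-
bid=95 ask=103
bid=95 ask=96
bid=102 ask=103
bid=95 ask=103

Derivation:
After op 1 [order #1] limit_buy(price=95, qty=4): fills=none; bids=[#1:4@95] asks=[-]
After op 2 [order #2] limit_sell(price=103, qty=1): fills=none; bids=[#1:4@95] asks=[#2:1@103]
After op 3 [order #3] limit_sell(price=96, qty=7): fills=none; bids=[#1:4@95] asks=[#3:7@96 #2:1@103]
After op 4 [order #4] limit_buy(price=102, qty=9): fills=#4x#3:7@96; bids=[#4:2@102 #1:4@95] asks=[#2:1@103]
After op 5 [order #5] market_sell(qty=2): fills=#4x#5:2@102; bids=[#1:4@95] asks=[#2:1@103]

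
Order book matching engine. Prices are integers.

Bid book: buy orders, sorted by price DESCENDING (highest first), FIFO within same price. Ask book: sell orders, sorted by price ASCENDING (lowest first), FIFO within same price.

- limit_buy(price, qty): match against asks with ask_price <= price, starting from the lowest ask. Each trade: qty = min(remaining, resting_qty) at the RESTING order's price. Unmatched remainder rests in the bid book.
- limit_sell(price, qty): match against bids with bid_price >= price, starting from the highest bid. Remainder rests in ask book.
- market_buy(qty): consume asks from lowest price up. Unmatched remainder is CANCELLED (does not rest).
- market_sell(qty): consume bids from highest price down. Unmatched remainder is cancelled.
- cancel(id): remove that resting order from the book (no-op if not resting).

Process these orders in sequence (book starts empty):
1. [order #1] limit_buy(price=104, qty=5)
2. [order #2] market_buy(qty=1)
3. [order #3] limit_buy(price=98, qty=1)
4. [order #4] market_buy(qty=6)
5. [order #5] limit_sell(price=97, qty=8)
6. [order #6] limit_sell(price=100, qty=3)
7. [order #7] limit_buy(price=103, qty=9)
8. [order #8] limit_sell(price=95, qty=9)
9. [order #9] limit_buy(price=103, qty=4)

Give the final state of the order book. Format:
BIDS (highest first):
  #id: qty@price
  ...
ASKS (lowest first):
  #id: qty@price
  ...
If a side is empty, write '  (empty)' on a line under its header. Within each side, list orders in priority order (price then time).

Answer: BIDS (highest first):
  (empty)
ASKS (lowest first):
  #8: 1@95

Derivation:
After op 1 [order #1] limit_buy(price=104, qty=5): fills=none; bids=[#1:5@104] asks=[-]
After op 2 [order #2] market_buy(qty=1): fills=none; bids=[#1:5@104] asks=[-]
After op 3 [order #3] limit_buy(price=98, qty=1): fills=none; bids=[#1:5@104 #3:1@98] asks=[-]
After op 4 [order #4] market_buy(qty=6): fills=none; bids=[#1:5@104 #3:1@98] asks=[-]
After op 5 [order #5] limit_sell(price=97, qty=8): fills=#1x#5:5@104 #3x#5:1@98; bids=[-] asks=[#5:2@97]
After op 6 [order #6] limit_sell(price=100, qty=3): fills=none; bids=[-] asks=[#5:2@97 #6:3@100]
After op 7 [order #7] limit_buy(price=103, qty=9): fills=#7x#5:2@97 #7x#6:3@100; bids=[#7:4@103] asks=[-]
After op 8 [order #8] limit_sell(price=95, qty=9): fills=#7x#8:4@103; bids=[-] asks=[#8:5@95]
After op 9 [order #9] limit_buy(price=103, qty=4): fills=#9x#8:4@95; bids=[-] asks=[#8:1@95]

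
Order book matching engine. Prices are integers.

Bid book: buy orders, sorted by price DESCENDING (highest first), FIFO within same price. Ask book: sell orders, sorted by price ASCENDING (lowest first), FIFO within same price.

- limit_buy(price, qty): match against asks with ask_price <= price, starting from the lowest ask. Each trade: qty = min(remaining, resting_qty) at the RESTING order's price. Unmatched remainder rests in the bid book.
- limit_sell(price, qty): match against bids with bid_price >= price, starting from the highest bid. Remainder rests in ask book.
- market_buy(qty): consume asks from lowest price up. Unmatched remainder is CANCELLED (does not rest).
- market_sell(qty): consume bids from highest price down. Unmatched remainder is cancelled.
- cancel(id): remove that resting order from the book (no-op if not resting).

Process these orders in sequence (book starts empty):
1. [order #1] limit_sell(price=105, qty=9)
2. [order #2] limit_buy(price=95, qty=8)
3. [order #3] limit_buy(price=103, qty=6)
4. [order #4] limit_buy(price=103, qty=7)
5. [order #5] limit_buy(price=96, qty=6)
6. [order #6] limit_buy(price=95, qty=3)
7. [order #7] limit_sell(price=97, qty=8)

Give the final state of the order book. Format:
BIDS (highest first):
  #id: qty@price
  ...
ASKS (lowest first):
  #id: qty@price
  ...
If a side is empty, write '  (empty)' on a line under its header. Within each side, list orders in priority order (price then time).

Answer: BIDS (highest first):
  #4: 5@103
  #5: 6@96
  #2: 8@95
  #6: 3@95
ASKS (lowest first):
  #1: 9@105

Derivation:
After op 1 [order #1] limit_sell(price=105, qty=9): fills=none; bids=[-] asks=[#1:9@105]
After op 2 [order #2] limit_buy(price=95, qty=8): fills=none; bids=[#2:8@95] asks=[#1:9@105]
After op 3 [order #3] limit_buy(price=103, qty=6): fills=none; bids=[#3:6@103 #2:8@95] asks=[#1:9@105]
After op 4 [order #4] limit_buy(price=103, qty=7): fills=none; bids=[#3:6@103 #4:7@103 #2:8@95] asks=[#1:9@105]
After op 5 [order #5] limit_buy(price=96, qty=6): fills=none; bids=[#3:6@103 #4:7@103 #5:6@96 #2:8@95] asks=[#1:9@105]
After op 6 [order #6] limit_buy(price=95, qty=3): fills=none; bids=[#3:6@103 #4:7@103 #5:6@96 #2:8@95 #6:3@95] asks=[#1:9@105]
After op 7 [order #7] limit_sell(price=97, qty=8): fills=#3x#7:6@103 #4x#7:2@103; bids=[#4:5@103 #5:6@96 #2:8@95 #6:3@95] asks=[#1:9@105]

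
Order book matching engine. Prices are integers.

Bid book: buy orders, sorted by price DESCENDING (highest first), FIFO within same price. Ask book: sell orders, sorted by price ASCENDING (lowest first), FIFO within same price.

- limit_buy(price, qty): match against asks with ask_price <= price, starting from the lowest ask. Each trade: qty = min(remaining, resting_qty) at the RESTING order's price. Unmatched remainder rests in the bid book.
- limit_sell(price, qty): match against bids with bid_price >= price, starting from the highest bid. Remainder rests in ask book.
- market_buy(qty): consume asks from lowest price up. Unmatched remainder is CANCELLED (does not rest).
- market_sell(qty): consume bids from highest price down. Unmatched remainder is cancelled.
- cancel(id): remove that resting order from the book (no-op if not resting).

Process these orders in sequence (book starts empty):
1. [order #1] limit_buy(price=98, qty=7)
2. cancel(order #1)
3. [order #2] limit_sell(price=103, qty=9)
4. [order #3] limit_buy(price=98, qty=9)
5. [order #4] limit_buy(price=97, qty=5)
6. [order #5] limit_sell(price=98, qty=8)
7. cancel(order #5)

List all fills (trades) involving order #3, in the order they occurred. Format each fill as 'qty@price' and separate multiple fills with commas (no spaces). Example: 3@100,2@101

After op 1 [order #1] limit_buy(price=98, qty=7): fills=none; bids=[#1:7@98] asks=[-]
After op 2 cancel(order #1): fills=none; bids=[-] asks=[-]
After op 3 [order #2] limit_sell(price=103, qty=9): fills=none; bids=[-] asks=[#2:9@103]
After op 4 [order #3] limit_buy(price=98, qty=9): fills=none; bids=[#3:9@98] asks=[#2:9@103]
After op 5 [order #4] limit_buy(price=97, qty=5): fills=none; bids=[#3:9@98 #4:5@97] asks=[#2:9@103]
After op 6 [order #5] limit_sell(price=98, qty=8): fills=#3x#5:8@98; bids=[#3:1@98 #4:5@97] asks=[#2:9@103]
After op 7 cancel(order #5): fills=none; bids=[#3:1@98 #4:5@97] asks=[#2:9@103]

Answer: 8@98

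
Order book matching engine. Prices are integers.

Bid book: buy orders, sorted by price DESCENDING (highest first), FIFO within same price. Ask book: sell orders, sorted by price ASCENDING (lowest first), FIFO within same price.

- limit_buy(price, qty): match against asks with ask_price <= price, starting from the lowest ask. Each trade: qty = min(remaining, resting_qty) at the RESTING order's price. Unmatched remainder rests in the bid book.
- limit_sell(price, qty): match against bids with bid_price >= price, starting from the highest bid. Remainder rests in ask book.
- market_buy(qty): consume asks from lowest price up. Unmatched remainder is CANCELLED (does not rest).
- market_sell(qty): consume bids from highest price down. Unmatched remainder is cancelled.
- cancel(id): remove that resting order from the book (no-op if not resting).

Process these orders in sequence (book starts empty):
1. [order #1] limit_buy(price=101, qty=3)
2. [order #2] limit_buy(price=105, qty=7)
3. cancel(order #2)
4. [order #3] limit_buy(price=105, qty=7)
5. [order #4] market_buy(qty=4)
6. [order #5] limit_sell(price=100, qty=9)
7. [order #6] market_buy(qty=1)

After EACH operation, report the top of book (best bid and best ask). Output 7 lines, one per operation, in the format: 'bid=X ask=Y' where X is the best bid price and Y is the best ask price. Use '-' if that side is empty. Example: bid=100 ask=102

After op 1 [order #1] limit_buy(price=101, qty=3): fills=none; bids=[#1:3@101] asks=[-]
After op 2 [order #2] limit_buy(price=105, qty=7): fills=none; bids=[#2:7@105 #1:3@101] asks=[-]
After op 3 cancel(order #2): fills=none; bids=[#1:3@101] asks=[-]
After op 4 [order #3] limit_buy(price=105, qty=7): fills=none; bids=[#3:7@105 #1:3@101] asks=[-]
After op 5 [order #4] market_buy(qty=4): fills=none; bids=[#3:7@105 #1:3@101] asks=[-]
After op 6 [order #5] limit_sell(price=100, qty=9): fills=#3x#5:7@105 #1x#5:2@101; bids=[#1:1@101] asks=[-]
After op 7 [order #6] market_buy(qty=1): fills=none; bids=[#1:1@101] asks=[-]

Answer: bid=101 ask=-
bid=105 ask=-
bid=101 ask=-
bid=105 ask=-
bid=105 ask=-
bid=101 ask=-
bid=101 ask=-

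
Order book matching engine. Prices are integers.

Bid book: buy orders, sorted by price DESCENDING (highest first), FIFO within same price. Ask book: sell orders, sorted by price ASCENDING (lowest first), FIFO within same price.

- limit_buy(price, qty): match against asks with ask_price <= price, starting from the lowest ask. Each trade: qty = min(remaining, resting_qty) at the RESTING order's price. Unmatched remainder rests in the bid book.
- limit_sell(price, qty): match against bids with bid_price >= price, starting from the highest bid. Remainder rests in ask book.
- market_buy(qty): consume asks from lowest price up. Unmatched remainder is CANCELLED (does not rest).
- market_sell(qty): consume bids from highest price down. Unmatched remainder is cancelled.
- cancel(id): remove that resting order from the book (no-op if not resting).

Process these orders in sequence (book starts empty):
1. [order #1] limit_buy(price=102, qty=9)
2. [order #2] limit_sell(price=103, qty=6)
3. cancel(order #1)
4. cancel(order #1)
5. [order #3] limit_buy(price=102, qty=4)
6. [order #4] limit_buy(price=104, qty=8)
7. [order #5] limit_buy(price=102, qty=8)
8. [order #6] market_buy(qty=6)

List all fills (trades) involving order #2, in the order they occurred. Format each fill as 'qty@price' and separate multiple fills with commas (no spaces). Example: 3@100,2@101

After op 1 [order #1] limit_buy(price=102, qty=9): fills=none; bids=[#1:9@102] asks=[-]
After op 2 [order #2] limit_sell(price=103, qty=6): fills=none; bids=[#1:9@102] asks=[#2:6@103]
After op 3 cancel(order #1): fills=none; bids=[-] asks=[#2:6@103]
After op 4 cancel(order #1): fills=none; bids=[-] asks=[#2:6@103]
After op 5 [order #3] limit_buy(price=102, qty=4): fills=none; bids=[#3:4@102] asks=[#2:6@103]
After op 6 [order #4] limit_buy(price=104, qty=8): fills=#4x#2:6@103; bids=[#4:2@104 #3:4@102] asks=[-]
After op 7 [order #5] limit_buy(price=102, qty=8): fills=none; bids=[#4:2@104 #3:4@102 #5:8@102] asks=[-]
After op 8 [order #6] market_buy(qty=6): fills=none; bids=[#4:2@104 #3:4@102 #5:8@102] asks=[-]

Answer: 6@103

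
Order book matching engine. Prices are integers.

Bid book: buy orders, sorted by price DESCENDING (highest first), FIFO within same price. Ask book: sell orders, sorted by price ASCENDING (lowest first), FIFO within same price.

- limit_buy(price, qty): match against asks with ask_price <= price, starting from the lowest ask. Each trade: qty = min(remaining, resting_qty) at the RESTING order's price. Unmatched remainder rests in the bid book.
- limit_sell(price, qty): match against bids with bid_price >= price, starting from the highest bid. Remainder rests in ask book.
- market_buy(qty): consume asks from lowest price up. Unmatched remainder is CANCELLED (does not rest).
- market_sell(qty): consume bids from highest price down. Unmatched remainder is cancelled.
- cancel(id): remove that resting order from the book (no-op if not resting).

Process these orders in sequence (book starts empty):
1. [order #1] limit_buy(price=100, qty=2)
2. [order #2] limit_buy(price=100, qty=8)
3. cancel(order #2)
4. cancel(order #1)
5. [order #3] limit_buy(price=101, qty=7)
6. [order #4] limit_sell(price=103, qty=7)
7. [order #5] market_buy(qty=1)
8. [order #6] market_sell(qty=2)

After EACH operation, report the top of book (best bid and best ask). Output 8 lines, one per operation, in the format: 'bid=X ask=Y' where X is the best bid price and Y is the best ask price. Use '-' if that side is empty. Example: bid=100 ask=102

Answer: bid=100 ask=-
bid=100 ask=-
bid=100 ask=-
bid=- ask=-
bid=101 ask=-
bid=101 ask=103
bid=101 ask=103
bid=101 ask=103

Derivation:
After op 1 [order #1] limit_buy(price=100, qty=2): fills=none; bids=[#1:2@100] asks=[-]
After op 2 [order #2] limit_buy(price=100, qty=8): fills=none; bids=[#1:2@100 #2:8@100] asks=[-]
After op 3 cancel(order #2): fills=none; bids=[#1:2@100] asks=[-]
After op 4 cancel(order #1): fills=none; bids=[-] asks=[-]
After op 5 [order #3] limit_buy(price=101, qty=7): fills=none; bids=[#3:7@101] asks=[-]
After op 6 [order #4] limit_sell(price=103, qty=7): fills=none; bids=[#3:7@101] asks=[#4:7@103]
After op 7 [order #5] market_buy(qty=1): fills=#5x#4:1@103; bids=[#3:7@101] asks=[#4:6@103]
After op 8 [order #6] market_sell(qty=2): fills=#3x#6:2@101; bids=[#3:5@101] asks=[#4:6@103]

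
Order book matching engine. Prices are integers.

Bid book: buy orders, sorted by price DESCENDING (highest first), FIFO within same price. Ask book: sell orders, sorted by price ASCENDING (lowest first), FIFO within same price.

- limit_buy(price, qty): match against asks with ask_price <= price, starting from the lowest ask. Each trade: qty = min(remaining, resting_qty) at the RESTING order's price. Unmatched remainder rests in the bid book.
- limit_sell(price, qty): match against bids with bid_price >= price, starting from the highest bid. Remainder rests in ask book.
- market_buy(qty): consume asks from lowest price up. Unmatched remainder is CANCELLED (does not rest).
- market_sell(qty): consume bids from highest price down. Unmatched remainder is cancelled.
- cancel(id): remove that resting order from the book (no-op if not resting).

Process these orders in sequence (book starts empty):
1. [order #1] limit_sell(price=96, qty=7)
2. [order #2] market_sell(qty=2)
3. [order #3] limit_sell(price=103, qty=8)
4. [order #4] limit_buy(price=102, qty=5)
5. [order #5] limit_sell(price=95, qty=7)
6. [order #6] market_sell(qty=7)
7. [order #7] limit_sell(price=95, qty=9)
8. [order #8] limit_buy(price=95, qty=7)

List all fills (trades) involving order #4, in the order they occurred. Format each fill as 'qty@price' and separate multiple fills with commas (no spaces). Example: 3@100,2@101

After op 1 [order #1] limit_sell(price=96, qty=7): fills=none; bids=[-] asks=[#1:7@96]
After op 2 [order #2] market_sell(qty=2): fills=none; bids=[-] asks=[#1:7@96]
After op 3 [order #3] limit_sell(price=103, qty=8): fills=none; bids=[-] asks=[#1:7@96 #3:8@103]
After op 4 [order #4] limit_buy(price=102, qty=5): fills=#4x#1:5@96; bids=[-] asks=[#1:2@96 #3:8@103]
After op 5 [order #5] limit_sell(price=95, qty=7): fills=none; bids=[-] asks=[#5:7@95 #1:2@96 #3:8@103]
After op 6 [order #6] market_sell(qty=7): fills=none; bids=[-] asks=[#5:7@95 #1:2@96 #3:8@103]
After op 7 [order #7] limit_sell(price=95, qty=9): fills=none; bids=[-] asks=[#5:7@95 #7:9@95 #1:2@96 #3:8@103]
After op 8 [order #8] limit_buy(price=95, qty=7): fills=#8x#5:7@95; bids=[-] asks=[#7:9@95 #1:2@96 #3:8@103]

Answer: 5@96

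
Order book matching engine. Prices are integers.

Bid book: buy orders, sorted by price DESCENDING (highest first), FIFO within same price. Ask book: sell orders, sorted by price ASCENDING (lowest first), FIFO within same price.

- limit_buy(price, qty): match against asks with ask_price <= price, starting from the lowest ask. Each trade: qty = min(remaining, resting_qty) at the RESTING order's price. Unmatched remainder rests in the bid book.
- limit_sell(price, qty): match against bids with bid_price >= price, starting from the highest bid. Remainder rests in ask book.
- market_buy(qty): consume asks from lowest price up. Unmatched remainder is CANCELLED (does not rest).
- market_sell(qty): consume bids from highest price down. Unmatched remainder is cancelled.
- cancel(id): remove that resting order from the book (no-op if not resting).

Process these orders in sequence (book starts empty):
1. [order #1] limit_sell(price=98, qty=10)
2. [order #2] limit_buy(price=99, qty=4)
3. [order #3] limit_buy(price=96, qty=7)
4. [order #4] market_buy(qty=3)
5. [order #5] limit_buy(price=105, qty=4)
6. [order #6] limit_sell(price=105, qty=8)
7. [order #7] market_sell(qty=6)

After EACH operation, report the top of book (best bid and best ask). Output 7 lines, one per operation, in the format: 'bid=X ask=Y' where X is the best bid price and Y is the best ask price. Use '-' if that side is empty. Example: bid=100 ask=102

After op 1 [order #1] limit_sell(price=98, qty=10): fills=none; bids=[-] asks=[#1:10@98]
After op 2 [order #2] limit_buy(price=99, qty=4): fills=#2x#1:4@98; bids=[-] asks=[#1:6@98]
After op 3 [order #3] limit_buy(price=96, qty=7): fills=none; bids=[#3:7@96] asks=[#1:6@98]
After op 4 [order #4] market_buy(qty=3): fills=#4x#1:3@98; bids=[#3:7@96] asks=[#1:3@98]
After op 5 [order #5] limit_buy(price=105, qty=4): fills=#5x#1:3@98; bids=[#5:1@105 #3:7@96] asks=[-]
After op 6 [order #6] limit_sell(price=105, qty=8): fills=#5x#6:1@105; bids=[#3:7@96] asks=[#6:7@105]
After op 7 [order #7] market_sell(qty=6): fills=#3x#7:6@96; bids=[#3:1@96] asks=[#6:7@105]

Answer: bid=- ask=98
bid=- ask=98
bid=96 ask=98
bid=96 ask=98
bid=105 ask=-
bid=96 ask=105
bid=96 ask=105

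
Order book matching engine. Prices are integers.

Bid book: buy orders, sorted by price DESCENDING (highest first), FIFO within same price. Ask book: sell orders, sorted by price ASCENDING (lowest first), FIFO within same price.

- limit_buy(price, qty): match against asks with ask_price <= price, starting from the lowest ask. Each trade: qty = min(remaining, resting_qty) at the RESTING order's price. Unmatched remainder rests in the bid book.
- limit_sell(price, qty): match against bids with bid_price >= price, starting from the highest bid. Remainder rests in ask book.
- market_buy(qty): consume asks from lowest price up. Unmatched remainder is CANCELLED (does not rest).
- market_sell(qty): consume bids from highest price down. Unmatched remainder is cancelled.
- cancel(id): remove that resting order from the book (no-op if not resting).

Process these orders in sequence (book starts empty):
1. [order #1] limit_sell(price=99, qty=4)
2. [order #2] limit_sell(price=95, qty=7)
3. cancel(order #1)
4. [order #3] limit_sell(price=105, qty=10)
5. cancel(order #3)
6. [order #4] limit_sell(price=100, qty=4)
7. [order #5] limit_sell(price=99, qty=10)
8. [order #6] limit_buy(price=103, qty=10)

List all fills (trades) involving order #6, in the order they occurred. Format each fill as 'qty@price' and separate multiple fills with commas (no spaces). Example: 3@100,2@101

Answer: 7@95,3@99

Derivation:
After op 1 [order #1] limit_sell(price=99, qty=4): fills=none; bids=[-] asks=[#1:4@99]
After op 2 [order #2] limit_sell(price=95, qty=7): fills=none; bids=[-] asks=[#2:7@95 #1:4@99]
After op 3 cancel(order #1): fills=none; bids=[-] asks=[#2:7@95]
After op 4 [order #3] limit_sell(price=105, qty=10): fills=none; bids=[-] asks=[#2:7@95 #3:10@105]
After op 5 cancel(order #3): fills=none; bids=[-] asks=[#2:7@95]
After op 6 [order #4] limit_sell(price=100, qty=4): fills=none; bids=[-] asks=[#2:7@95 #4:4@100]
After op 7 [order #5] limit_sell(price=99, qty=10): fills=none; bids=[-] asks=[#2:7@95 #5:10@99 #4:4@100]
After op 8 [order #6] limit_buy(price=103, qty=10): fills=#6x#2:7@95 #6x#5:3@99; bids=[-] asks=[#5:7@99 #4:4@100]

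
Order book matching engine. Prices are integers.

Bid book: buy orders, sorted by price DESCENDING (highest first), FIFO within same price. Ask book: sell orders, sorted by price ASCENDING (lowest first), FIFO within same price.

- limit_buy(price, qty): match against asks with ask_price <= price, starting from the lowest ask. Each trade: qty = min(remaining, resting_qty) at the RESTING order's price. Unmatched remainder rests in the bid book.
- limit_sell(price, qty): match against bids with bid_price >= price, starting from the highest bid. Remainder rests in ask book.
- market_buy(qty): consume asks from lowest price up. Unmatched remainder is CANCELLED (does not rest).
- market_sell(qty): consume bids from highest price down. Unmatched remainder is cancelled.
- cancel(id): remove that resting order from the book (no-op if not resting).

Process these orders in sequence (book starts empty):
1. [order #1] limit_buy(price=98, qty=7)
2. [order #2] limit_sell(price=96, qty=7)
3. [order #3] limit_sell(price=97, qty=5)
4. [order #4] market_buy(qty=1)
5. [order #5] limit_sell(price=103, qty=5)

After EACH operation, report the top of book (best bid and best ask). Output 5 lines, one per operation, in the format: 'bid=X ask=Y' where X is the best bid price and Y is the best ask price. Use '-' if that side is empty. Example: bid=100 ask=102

After op 1 [order #1] limit_buy(price=98, qty=7): fills=none; bids=[#1:7@98] asks=[-]
After op 2 [order #2] limit_sell(price=96, qty=7): fills=#1x#2:7@98; bids=[-] asks=[-]
After op 3 [order #3] limit_sell(price=97, qty=5): fills=none; bids=[-] asks=[#3:5@97]
After op 4 [order #4] market_buy(qty=1): fills=#4x#3:1@97; bids=[-] asks=[#3:4@97]
After op 5 [order #5] limit_sell(price=103, qty=5): fills=none; bids=[-] asks=[#3:4@97 #5:5@103]

Answer: bid=98 ask=-
bid=- ask=-
bid=- ask=97
bid=- ask=97
bid=- ask=97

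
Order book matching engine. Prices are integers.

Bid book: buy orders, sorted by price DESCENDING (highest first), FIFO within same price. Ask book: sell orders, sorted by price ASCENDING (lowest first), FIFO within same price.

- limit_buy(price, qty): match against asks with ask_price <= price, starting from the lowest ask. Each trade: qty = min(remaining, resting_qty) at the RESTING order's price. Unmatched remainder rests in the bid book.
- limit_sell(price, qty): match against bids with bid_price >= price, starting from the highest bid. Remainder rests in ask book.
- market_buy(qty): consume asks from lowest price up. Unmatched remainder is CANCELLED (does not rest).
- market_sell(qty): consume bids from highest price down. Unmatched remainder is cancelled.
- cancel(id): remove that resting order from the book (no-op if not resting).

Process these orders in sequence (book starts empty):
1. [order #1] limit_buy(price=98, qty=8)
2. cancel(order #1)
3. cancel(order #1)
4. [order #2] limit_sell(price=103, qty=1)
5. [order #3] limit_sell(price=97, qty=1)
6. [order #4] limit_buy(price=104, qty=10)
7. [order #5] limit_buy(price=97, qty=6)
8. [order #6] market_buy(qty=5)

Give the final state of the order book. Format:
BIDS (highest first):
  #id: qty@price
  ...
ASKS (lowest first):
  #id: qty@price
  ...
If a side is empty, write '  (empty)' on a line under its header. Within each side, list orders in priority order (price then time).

Answer: BIDS (highest first):
  #4: 8@104
  #5: 6@97
ASKS (lowest first):
  (empty)

Derivation:
After op 1 [order #1] limit_buy(price=98, qty=8): fills=none; bids=[#1:8@98] asks=[-]
After op 2 cancel(order #1): fills=none; bids=[-] asks=[-]
After op 3 cancel(order #1): fills=none; bids=[-] asks=[-]
After op 4 [order #2] limit_sell(price=103, qty=1): fills=none; bids=[-] asks=[#2:1@103]
After op 5 [order #3] limit_sell(price=97, qty=1): fills=none; bids=[-] asks=[#3:1@97 #2:1@103]
After op 6 [order #4] limit_buy(price=104, qty=10): fills=#4x#3:1@97 #4x#2:1@103; bids=[#4:8@104] asks=[-]
After op 7 [order #5] limit_buy(price=97, qty=6): fills=none; bids=[#4:8@104 #5:6@97] asks=[-]
After op 8 [order #6] market_buy(qty=5): fills=none; bids=[#4:8@104 #5:6@97] asks=[-]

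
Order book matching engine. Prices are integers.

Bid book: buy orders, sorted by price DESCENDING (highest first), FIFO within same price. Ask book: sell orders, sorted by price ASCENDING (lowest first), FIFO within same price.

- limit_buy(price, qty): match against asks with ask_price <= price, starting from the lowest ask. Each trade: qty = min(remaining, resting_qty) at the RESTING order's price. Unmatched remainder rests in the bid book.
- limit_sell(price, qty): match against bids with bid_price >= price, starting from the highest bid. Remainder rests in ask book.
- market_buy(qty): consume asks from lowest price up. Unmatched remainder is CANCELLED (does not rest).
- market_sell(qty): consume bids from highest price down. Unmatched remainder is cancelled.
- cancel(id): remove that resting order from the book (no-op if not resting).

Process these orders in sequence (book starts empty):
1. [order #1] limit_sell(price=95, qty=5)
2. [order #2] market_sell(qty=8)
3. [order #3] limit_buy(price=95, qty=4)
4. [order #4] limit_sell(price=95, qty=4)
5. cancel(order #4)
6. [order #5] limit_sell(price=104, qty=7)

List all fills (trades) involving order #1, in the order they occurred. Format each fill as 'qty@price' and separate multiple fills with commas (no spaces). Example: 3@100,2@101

After op 1 [order #1] limit_sell(price=95, qty=5): fills=none; bids=[-] asks=[#1:5@95]
After op 2 [order #2] market_sell(qty=8): fills=none; bids=[-] asks=[#1:5@95]
After op 3 [order #3] limit_buy(price=95, qty=4): fills=#3x#1:4@95; bids=[-] asks=[#1:1@95]
After op 4 [order #4] limit_sell(price=95, qty=4): fills=none; bids=[-] asks=[#1:1@95 #4:4@95]
After op 5 cancel(order #4): fills=none; bids=[-] asks=[#1:1@95]
After op 6 [order #5] limit_sell(price=104, qty=7): fills=none; bids=[-] asks=[#1:1@95 #5:7@104]

Answer: 4@95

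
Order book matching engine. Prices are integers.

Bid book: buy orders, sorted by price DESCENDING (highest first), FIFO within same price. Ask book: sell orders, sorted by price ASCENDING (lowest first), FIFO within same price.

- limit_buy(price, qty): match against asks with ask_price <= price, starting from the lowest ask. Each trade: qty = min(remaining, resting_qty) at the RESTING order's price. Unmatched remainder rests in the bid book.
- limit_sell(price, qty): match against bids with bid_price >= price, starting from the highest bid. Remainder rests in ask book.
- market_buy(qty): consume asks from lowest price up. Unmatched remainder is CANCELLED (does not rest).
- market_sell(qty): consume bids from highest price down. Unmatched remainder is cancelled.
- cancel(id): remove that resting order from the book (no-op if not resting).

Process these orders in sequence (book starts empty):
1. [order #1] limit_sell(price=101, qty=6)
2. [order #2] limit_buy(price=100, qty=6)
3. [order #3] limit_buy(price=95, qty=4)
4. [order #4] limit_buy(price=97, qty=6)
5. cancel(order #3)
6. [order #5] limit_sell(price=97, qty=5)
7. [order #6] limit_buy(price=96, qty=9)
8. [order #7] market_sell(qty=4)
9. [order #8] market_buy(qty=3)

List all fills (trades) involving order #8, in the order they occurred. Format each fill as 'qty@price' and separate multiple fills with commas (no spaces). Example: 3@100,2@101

Answer: 3@101

Derivation:
After op 1 [order #1] limit_sell(price=101, qty=6): fills=none; bids=[-] asks=[#1:6@101]
After op 2 [order #2] limit_buy(price=100, qty=6): fills=none; bids=[#2:6@100] asks=[#1:6@101]
After op 3 [order #3] limit_buy(price=95, qty=4): fills=none; bids=[#2:6@100 #3:4@95] asks=[#1:6@101]
After op 4 [order #4] limit_buy(price=97, qty=6): fills=none; bids=[#2:6@100 #4:6@97 #3:4@95] asks=[#1:6@101]
After op 5 cancel(order #3): fills=none; bids=[#2:6@100 #4:6@97] asks=[#1:6@101]
After op 6 [order #5] limit_sell(price=97, qty=5): fills=#2x#5:5@100; bids=[#2:1@100 #4:6@97] asks=[#1:6@101]
After op 7 [order #6] limit_buy(price=96, qty=9): fills=none; bids=[#2:1@100 #4:6@97 #6:9@96] asks=[#1:6@101]
After op 8 [order #7] market_sell(qty=4): fills=#2x#7:1@100 #4x#7:3@97; bids=[#4:3@97 #6:9@96] asks=[#1:6@101]
After op 9 [order #8] market_buy(qty=3): fills=#8x#1:3@101; bids=[#4:3@97 #6:9@96] asks=[#1:3@101]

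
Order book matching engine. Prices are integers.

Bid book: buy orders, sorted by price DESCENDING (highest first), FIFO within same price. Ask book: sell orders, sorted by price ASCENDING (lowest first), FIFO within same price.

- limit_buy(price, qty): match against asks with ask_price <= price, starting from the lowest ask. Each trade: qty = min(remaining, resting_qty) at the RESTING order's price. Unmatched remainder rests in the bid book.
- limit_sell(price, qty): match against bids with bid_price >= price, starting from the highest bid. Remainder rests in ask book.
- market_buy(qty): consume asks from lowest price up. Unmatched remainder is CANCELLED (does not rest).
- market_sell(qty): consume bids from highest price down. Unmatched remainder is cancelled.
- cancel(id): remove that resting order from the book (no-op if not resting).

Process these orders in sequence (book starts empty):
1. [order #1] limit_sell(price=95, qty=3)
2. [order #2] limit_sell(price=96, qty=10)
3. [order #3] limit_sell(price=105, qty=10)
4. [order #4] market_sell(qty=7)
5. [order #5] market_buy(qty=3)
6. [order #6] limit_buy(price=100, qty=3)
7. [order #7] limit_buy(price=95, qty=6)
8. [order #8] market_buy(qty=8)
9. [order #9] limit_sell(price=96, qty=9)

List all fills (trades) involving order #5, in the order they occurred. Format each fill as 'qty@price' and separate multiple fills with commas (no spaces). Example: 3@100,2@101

Answer: 3@95

Derivation:
After op 1 [order #1] limit_sell(price=95, qty=3): fills=none; bids=[-] asks=[#1:3@95]
After op 2 [order #2] limit_sell(price=96, qty=10): fills=none; bids=[-] asks=[#1:3@95 #2:10@96]
After op 3 [order #3] limit_sell(price=105, qty=10): fills=none; bids=[-] asks=[#1:3@95 #2:10@96 #3:10@105]
After op 4 [order #4] market_sell(qty=7): fills=none; bids=[-] asks=[#1:3@95 #2:10@96 #3:10@105]
After op 5 [order #5] market_buy(qty=3): fills=#5x#1:3@95; bids=[-] asks=[#2:10@96 #3:10@105]
After op 6 [order #6] limit_buy(price=100, qty=3): fills=#6x#2:3@96; bids=[-] asks=[#2:7@96 #3:10@105]
After op 7 [order #7] limit_buy(price=95, qty=6): fills=none; bids=[#7:6@95] asks=[#2:7@96 #3:10@105]
After op 8 [order #8] market_buy(qty=8): fills=#8x#2:7@96 #8x#3:1@105; bids=[#7:6@95] asks=[#3:9@105]
After op 9 [order #9] limit_sell(price=96, qty=9): fills=none; bids=[#7:6@95] asks=[#9:9@96 #3:9@105]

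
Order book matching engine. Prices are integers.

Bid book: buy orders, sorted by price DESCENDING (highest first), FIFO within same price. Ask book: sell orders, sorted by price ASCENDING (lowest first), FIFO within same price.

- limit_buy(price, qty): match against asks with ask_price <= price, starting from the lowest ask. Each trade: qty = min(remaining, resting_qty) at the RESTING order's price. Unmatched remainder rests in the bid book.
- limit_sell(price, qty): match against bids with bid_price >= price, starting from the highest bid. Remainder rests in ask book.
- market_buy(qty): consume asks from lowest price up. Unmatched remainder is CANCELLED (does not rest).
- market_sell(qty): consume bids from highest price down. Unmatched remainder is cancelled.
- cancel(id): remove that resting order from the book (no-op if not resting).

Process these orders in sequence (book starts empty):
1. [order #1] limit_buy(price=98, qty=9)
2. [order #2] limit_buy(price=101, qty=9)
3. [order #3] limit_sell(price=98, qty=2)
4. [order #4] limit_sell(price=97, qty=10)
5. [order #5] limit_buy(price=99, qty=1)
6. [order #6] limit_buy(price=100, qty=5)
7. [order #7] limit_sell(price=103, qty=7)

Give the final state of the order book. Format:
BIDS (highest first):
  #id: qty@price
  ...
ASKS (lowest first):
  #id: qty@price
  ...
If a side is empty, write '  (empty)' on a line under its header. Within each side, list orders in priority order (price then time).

After op 1 [order #1] limit_buy(price=98, qty=9): fills=none; bids=[#1:9@98] asks=[-]
After op 2 [order #2] limit_buy(price=101, qty=9): fills=none; bids=[#2:9@101 #1:9@98] asks=[-]
After op 3 [order #3] limit_sell(price=98, qty=2): fills=#2x#3:2@101; bids=[#2:7@101 #1:9@98] asks=[-]
After op 4 [order #4] limit_sell(price=97, qty=10): fills=#2x#4:7@101 #1x#4:3@98; bids=[#1:6@98] asks=[-]
After op 5 [order #5] limit_buy(price=99, qty=1): fills=none; bids=[#5:1@99 #1:6@98] asks=[-]
After op 6 [order #6] limit_buy(price=100, qty=5): fills=none; bids=[#6:5@100 #5:1@99 #1:6@98] asks=[-]
After op 7 [order #7] limit_sell(price=103, qty=7): fills=none; bids=[#6:5@100 #5:1@99 #1:6@98] asks=[#7:7@103]

Answer: BIDS (highest first):
  #6: 5@100
  #5: 1@99
  #1: 6@98
ASKS (lowest first):
  #7: 7@103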